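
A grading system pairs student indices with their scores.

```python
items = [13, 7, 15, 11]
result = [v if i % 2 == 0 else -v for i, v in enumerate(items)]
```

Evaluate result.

Step 1: For each (i, v), keep v if i is even, negate if odd:
  i=0 (even): keep 13
  i=1 (odd): negate to -7
  i=2 (even): keep 15
  i=3 (odd): negate to -11
Therefore result = [13, -7, 15, -11].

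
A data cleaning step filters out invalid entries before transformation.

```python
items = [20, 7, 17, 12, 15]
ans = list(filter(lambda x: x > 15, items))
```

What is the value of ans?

Step 1: Filter elements > 15:
  20: kept
  7: removed
  17: kept
  12: removed
  15: removed
Therefore ans = [20, 17].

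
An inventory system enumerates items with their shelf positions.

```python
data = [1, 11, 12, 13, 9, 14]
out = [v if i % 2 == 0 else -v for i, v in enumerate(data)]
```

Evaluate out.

Step 1: For each (i, v), keep v if i is even, negate if odd:
  i=0 (even): keep 1
  i=1 (odd): negate to -11
  i=2 (even): keep 12
  i=3 (odd): negate to -13
  i=4 (even): keep 9
  i=5 (odd): negate to -14
Therefore out = [1, -11, 12, -13, 9, -14].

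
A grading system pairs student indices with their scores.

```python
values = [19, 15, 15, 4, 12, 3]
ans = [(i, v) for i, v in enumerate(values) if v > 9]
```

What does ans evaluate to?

Step 1: Filter enumerate([19, 15, 15, 4, 12, 3]) keeping v > 9:
  (0, 19): 19 > 9, included
  (1, 15): 15 > 9, included
  (2, 15): 15 > 9, included
  (3, 4): 4 <= 9, excluded
  (4, 12): 12 > 9, included
  (5, 3): 3 <= 9, excluded
Therefore ans = [(0, 19), (1, 15), (2, 15), (4, 12)].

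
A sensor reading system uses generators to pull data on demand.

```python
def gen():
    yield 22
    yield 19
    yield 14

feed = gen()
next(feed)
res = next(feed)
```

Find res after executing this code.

Step 1: gen() creates a generator.
Step 2: next(feed) yields 22 (consumed and discarded).
Step 3: next(feed) yields 19, assigned to res.
Therefore res = 19.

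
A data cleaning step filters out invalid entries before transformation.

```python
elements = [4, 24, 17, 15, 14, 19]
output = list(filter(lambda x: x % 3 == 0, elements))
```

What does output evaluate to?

Step 1: Filter elements divisible by 3:
  4 % 3 = 1: removed
  24 % 3 = 0: kept
  17 % 3 = 2: removed
  15 % 3 = 0: kept
  14 % 3 = 2: removed
  19 % 3 = 1: removed
Therefore output = [24, 15].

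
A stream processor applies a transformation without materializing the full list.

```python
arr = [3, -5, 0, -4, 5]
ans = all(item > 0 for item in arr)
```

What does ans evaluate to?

Step 1: Check item > 0 for each element in [3, -5, 0, -4, 5]:
  3 > 0: True
  -5 > 0: False
  0 > 0: False
  -4 > 0: False
  5 > 0: True
Step 2: all() returns False.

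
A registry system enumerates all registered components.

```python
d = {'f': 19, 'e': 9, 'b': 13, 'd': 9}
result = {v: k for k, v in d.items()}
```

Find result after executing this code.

Step 1: Invert dict (swap keys and values):
  'f': 19 -> 19: 'f'
  'e': 9 -> 9: 'e'
  'b': 13 -> 13: 'b'
  'd': 9 -> 9: 'd'
Therefore result = {19: 'f', 9: 'd', 13: 'b'}.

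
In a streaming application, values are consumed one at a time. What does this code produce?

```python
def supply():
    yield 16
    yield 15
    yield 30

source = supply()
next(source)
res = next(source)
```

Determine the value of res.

Step 1: supply() creates a generator.
Step 2: next(source) yields 16 (consumed and discarded).
Step 3: next(source) yields 15, assigned to res.
Therefore res = 15.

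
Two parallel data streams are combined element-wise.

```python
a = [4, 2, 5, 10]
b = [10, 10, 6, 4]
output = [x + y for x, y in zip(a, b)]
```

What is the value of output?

Step 1: Add corresponding elements:
  4 + 10 = 14
  2 + 10 = 12
  5 + 6 = 11
  10 + 4 = 14
Therefore output = [14, 12, 11, 14].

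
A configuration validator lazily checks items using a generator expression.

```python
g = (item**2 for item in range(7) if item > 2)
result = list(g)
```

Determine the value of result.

Step 1: For range(7), keep item > 2, then square:
  item=0: 0 <= 2, excluded
  item=1: 1 <= 2, excluded
  item=2: 2 <= 2, excluded
  item=3: 3 > 2, yield 3**2 = 9
  item=4: 4 > 2, yield 4**2 = 16
  item=5: 5 > 2, yield 5**2 = 25
  item=6: 6 > 2, yield 6**2 = 36
Therefore result = [9, 16, 25, 36].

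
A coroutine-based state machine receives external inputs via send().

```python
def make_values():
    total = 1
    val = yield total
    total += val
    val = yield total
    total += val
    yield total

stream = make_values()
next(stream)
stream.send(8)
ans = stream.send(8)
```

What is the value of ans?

Step 1: next() -> yield total=1.
Step 2: send(8) -> val=8, total = 1+8 = 9, yield 9.
Step 3: send(8) -> val=8, total = 9+8 = 17, yield 17.
Therefore ans = 17.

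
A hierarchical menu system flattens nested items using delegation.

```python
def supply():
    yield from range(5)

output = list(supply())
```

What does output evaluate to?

Step 1: yield from delegates to the iterable, yielding each element.
Step 2: Collected values: [0, 1, 2, 3, 4].
Therefore output = [0, 1, 2, 3, 4].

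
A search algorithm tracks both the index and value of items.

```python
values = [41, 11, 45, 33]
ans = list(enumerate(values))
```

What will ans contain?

Step 1: enumerate pairs each element with its index:
  (0, 41)
  (1, 11)
  (2, 45)
  (3, 33)
Therefore ans = [(0, 41), (1, 11), (2, 45), (3, 33)].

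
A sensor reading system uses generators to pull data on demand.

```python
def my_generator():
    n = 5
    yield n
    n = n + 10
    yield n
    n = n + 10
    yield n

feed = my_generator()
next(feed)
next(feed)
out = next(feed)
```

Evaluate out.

Step 1: Trace through generator execution:
  Yield 1: n starts at 5, yield 5
  Yield 2: n = 5 + 10 = 15, yield 15
  Yield 3: n = 15 + 10 = 25, yield 25
Step 2: First next() gets 5, second next() gets the second value, third next() yields 25.
Therefore out = 25.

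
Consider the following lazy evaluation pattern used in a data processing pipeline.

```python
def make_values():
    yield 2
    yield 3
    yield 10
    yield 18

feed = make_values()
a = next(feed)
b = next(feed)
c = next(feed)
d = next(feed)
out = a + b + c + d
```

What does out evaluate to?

Step 1: Create generator and consume all values:
  a = next(feed) = 2
  b = next(feed) = 3
  c = next(feed) = 10
  d = next(feed) = 18
Step 2: out = 2 + 3 + 10 + 18 = 33.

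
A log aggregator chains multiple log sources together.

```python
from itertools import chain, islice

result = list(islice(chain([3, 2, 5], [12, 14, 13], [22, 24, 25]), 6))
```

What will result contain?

Step 1: chain([3, 2, 5], [12, 14, 13], [22, 24, 25]) = [3, 2, 5, 12, 14, 13, 22, 24, 25].
Step 2: islice takes first 6 elements: [3, 2, 5, 12, 14, 13].
Therefore result = [3, 2, 5, 12, 14, 13].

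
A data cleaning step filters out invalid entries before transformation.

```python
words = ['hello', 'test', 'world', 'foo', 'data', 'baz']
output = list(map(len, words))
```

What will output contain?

Step 1: Map len() to each word:
  'hello' -> 5
  'test' -> 4
  'world' -> 5
  'foo' -> 3
  'data' -> 4
  'baz' -> 3
Therefore output = [5, 4, 5, 3, 4, 3].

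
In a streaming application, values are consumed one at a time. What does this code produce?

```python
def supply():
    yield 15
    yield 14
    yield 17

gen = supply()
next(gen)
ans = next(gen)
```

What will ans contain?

Step 1: supply() creates a generator.
Step 2: next(gen) yields 15 (consumed and discarded).
Step 3: next(gen) yields 14, assigned to ans.
Therefore ans = 14.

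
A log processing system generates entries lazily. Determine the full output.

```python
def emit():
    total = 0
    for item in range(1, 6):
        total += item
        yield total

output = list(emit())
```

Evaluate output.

Step 1: Generator accumulates running sum:
  item=1: total = 1, yield 1
  item=2: total = 3, yield 3
  item=3: total = 6, yield 6
  item=4: total = 10, yield 10
  item=5: total = 15, yield 15
Therefore output = [1, 3, 6, 10, 15].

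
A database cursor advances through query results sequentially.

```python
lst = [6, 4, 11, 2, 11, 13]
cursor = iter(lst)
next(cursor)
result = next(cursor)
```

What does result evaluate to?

Step 1: Create iterator over [6, 4, 11, 2, 11, 13].
Step 2: next() consumes 6.
Step 3: next() returns 4.
Therefore result = 4.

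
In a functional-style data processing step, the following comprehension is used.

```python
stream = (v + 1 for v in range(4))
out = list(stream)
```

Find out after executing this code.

Step 1: For each v in range(4), compute v+1:
  v=0: 0+1 = 1
  v=1: 1+1 = 2
  v=2: 2+1 = 3
  v=3: 3+1 = 4
Therefore out = [1, 2, 3, 4].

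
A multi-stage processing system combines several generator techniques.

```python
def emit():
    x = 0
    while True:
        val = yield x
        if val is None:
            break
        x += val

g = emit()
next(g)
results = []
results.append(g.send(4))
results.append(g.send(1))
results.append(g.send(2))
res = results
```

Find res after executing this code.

Step 1: next(g) -> yield 0.
Step 2: send(4) -> x = 4, yield 4.
Step 3: send(1) -> x = 5, yield 5.
Step 4: send(2) -> x = 7, yield 7.
Therefore res = [4, 5, 7].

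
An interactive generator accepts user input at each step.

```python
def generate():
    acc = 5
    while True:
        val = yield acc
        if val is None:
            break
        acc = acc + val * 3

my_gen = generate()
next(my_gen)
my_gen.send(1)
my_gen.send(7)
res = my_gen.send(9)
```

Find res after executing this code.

Step 1: next() -> yield acc=5.
Step 2: send(1) -> val=1, acc = 5 + 1*3 = 8, yield 8.
Step 3: send(7) -> val=7, acc = 8 + 7*3 = 29, yield 29.
Step 4: send(9) -> val=9, acc = 29 + 9*3 = 56, yield 56.
Therefore res = 56.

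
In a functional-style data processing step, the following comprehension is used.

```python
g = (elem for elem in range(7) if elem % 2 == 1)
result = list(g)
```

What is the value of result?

Step 1: Filter range(7) keeping only odd values:
  elem=0: even, excluded
  elem=1: odd, included
  elem=2: even, excluded
  elem=3: odd, included
  elem=4: even, excluded
  elem=5: odd, included
  elem=6: even, excluded
Therefore result = [1, 3, 5].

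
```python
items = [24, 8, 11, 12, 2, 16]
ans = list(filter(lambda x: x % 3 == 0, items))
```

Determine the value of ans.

Step 1: Filter elements divisible by 3:
  24 % 3 = 0: kept
  8 % 3 = 2: removed
  11 % 3 = 2: removed
  12 % 3 = 0: kept
  2 % 3 = 2: removed
  16 % 3 = 1: removed
Therefore ans = [24, 12].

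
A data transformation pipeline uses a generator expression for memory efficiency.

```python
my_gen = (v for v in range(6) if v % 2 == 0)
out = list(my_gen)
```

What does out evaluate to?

Step 1: Filter range(6) keeping only even values:
  v=0: even, included
  v=1: odd, excluded
  v=2: even, included
  v=3: odd, excluded
  v=4: even, included
  v=5: odd, excluded
Therefore out = [0, 2, 4].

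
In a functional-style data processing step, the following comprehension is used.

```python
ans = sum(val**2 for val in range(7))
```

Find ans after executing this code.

Step 1: Compute val**2 for each val in range(7):
  val=0: 0**2 = 0
  val=1: 1**2 = 1
  val=2: 2**2 = 4
  val=3: 3**2 = 9
  val=4: 4**2 = 16
  val=5: 5**2 = 25
  val=6: 6**2 = 36
Step 2: sum = 0 + 1 + 4 + 9 + 16 + 25 + 36 = 91.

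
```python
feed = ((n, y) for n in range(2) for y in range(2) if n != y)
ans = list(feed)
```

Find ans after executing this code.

Step 1: Nested generator over range(2) x range(2) where n != y:
  (0, 0): excluded (n == y)
  (0, 1): included
  (1, 0): included
  (1, 1): excluded (n == y)
Therefore ans = [(0, 1), (1, 0)].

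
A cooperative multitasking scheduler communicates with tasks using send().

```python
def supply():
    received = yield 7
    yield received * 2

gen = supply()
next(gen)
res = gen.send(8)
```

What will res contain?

Step 1: next(gen) advances to first yield, producing 7.
Step 2: send(8) resumes, received = 8.
Step 3: yield received * 2 = 8 * 2 = 16.
Therefore res = 16.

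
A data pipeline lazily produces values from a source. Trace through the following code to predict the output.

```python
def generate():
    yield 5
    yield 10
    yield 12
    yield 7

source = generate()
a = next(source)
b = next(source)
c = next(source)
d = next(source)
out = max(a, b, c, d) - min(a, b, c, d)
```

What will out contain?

Step 1: Create generator and consume all values:
  a = next(source) = 5
  b = next(source) = 10
  c = next(source) = 12
  d = next(source) = 7
Step 2: max = 12, min = 5, out = 12 - 5 = 7.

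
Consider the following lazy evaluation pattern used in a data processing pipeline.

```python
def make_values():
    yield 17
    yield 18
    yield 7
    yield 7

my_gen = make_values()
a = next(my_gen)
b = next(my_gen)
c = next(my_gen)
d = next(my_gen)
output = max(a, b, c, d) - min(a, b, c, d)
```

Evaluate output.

Step 1: Create generator and consume all values:
  a = next(my_gen) = 17
  b = next(my_gen) = 18
  c = next(my_gen) = 7
  d = next(my_gen) = 7
Step 2: max = 18, min = 7, output = 18 - 7 = 11.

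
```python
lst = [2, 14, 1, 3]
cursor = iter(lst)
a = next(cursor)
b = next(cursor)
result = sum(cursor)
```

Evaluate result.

Step 1: Create iterator over [2, 14, 1, 3].
Step 2: a = next() = 2, b = next() = 14.
Step 3: sum() of remaining [1, 3] = 4.
Therefore result = 4.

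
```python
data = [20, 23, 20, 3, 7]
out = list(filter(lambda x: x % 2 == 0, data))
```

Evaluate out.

Step 1: Filter elements divisible by 2:
  20 % 2 = 0: kept
  23 % 2 = 1: removed
  20 % 2 = 0: kept
  3 % 2 = 1: removed
  7 % 2 = 1: removed
Therefore out = [20, 20].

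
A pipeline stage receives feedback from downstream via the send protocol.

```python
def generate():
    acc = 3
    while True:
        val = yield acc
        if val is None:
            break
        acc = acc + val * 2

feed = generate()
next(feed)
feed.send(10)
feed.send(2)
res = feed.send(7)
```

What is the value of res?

Step 1: next() -> yield acc=3.
Step 2: send(10) -> val=10, acc = 3 + 10*2 = 23, yield 23.
Step 3: send(2) -> val=2, acc = 23 + 2*2 = 27, yield 27.
Step 4: send(7) -> val=7, acc = 27 + 7*2 = 41, yield 41.
Therefore res = 41.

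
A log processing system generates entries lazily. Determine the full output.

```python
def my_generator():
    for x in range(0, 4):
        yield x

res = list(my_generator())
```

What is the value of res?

Step 1: The generator yields each value from range(0, 4).
Step 2: list() consumes all yields: [0, 1, 2, 3].
Therefore res = [0, 1, 2, 3].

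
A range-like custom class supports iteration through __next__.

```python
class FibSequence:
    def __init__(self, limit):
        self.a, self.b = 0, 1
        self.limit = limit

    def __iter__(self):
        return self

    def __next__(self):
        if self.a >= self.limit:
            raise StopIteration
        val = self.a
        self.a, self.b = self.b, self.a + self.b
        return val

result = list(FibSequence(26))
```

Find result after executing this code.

Step 1: Fibonacci-like sequence (a=0, b=1) until >= 26:
  Yield 0, then a,b = 1,1
  Yield 1, then a,b = 1,2
  Yield 1, then a,b = 2,3
  Yield 2, then a,b = 3,5
  Yield 3, then a,b = 5,8
  Yield 5, then a,b = 8,13
  Yield 8, then a,b = 13,21
  Yield 13, then a,b = 21,34
  Yield 21, then a,b = 34,55
Step 2: 34 >= 26, stop.
Therefore result = [0, 1, 1, 2, 3, 5, 8, 13, 21].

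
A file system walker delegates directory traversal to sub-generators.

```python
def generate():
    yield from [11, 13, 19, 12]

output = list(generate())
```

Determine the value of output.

Step 1: yield from delegates to the iterable, yielding each element.
Step 2: Collected values: [11, 13, 19, 12].
Therefore output = [11, 13, 19, 12].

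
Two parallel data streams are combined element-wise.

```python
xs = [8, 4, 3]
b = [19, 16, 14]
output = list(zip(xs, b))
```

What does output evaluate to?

Step 1: zip pairs elements at same index:
  Index 0: (8, 19)
  Index 1: (4, 16)
  Index 2: (3, 14)
Therefore output = [(8, 19), (4, 16), (3, 14)].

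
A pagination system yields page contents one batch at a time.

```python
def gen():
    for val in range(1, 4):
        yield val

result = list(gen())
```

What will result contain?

Step 1: The generator yields each value from range(1, 4).
Step 2: list() consumes all yields: [1, 2, 3].
Therefore result = [1, 2, 3].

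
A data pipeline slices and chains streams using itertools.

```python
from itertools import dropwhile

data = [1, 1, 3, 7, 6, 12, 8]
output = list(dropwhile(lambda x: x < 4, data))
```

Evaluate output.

Step 1: dropwhile drops elements while < 4:
  1 < 4: dropped
  1 < 4: dropped
  3 < 4: dropped
  7: kept (dropping stopped)
Step 2: Remaining elements kept regardless of condition.
Therefore output = [7, 6, 12, 8].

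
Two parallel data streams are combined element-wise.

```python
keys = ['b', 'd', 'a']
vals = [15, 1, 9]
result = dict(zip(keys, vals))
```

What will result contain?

Step 1: zip pairs keys with values:
  'b' -> 15
  'd' -> 1
  'a' -> 9
Therefore result = {'b': 15, 'd': 1, 'a': 9}.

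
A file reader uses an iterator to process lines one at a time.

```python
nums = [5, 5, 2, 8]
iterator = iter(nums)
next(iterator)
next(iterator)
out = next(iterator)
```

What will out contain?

Step 1: Create iterator over [5, 5, 2, 8].
Step 2: next() consumes 5.
Step 3: next() consumes 5.
Step 4: next() returns 2.
Therefore out = 2.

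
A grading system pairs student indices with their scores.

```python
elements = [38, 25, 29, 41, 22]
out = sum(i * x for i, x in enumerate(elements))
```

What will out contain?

Step 1: Compute i * x for each (i, x) in enumerate([38, 25, 29, 41, 22]):
  i=0, x=38: 0*38 = 0
  i=1, x=25: 1*25 = 25
  i=2, x=29: 2*29 = 58
  i=3, x=41: 3*41 = 123
  i=4, x=22: 4*22 = 88
Step 2: sum = 0 + 25 + 58 + 123 + 88 = 294.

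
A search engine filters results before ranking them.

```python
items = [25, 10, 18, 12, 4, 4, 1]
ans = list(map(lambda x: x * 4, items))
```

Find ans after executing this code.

Step 1: Apply lambda x: x * 4 to each element:
  25 -> 100
  10 -> 40
  18 -> 72
  12 -> 48
  4 -> 16
  4 -> 16
  1 -> 4
Therefore ans = [100, 40, 72, 48, 16, 16, 4].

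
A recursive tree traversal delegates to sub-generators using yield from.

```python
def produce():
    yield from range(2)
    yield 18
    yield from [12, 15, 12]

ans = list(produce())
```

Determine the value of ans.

Step 1: Trace yields in order:
  yield 0
  yield 1
  yield 18
  yield 12
  yield 15
  yield 12
Therefore ans = [0, 1, 18, 12, 15, 12].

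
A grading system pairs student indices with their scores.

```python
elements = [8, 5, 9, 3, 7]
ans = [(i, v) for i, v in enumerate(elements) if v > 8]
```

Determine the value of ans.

Step 1: Filter enumerate([8, 5, 9, 3, 7]) keeping v > 8:
  (0, 8): 8 <= 8, excluded
  (1, 5): 5 <= 8, excluded
  (2, 9): 9 > 8, included
  (3, 3): 3 <= 8, excluded
  (4, 7): 7 <= 8, excluded
Therefore ans = [(2, 9)].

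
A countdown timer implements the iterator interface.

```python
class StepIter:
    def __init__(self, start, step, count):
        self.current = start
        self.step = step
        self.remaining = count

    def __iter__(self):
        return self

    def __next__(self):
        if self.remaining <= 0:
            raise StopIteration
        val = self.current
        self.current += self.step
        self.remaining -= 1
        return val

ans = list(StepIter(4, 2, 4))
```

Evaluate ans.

Step 1: StepIter starts at 4, increments by 2, for 4 steps:
  Yield 4, then current += 2
  Yield 6, then current += 2
  Yield 8, then current += 2
  Yield 10, then current += 2
Therefore ans = [4, 6, 8, 10].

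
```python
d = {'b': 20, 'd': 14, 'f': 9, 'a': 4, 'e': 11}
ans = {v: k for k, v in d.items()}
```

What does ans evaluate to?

Step 1: Invert dict (swap keys and values):
  'b': 20 -> 20: 'b'
  'd': 14 -> 14: 'd'
  'f': 9 -> 9: 'f'
  'a': 4 -> 4: 'a'
  'e': 11 -> 11: 'e'
Therefore ans = {20: 'b', 14: 'd', 9: 'f', 4: 'a', 11: 'e'}.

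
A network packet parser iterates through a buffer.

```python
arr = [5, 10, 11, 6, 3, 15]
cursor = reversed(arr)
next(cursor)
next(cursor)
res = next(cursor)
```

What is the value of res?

Step 1: reversed([5, 10, 11, 6, 3, 15]) gives iterator: [15, 3, 6, 11, 10, 5].
Step 2: First next() = 15, second next() = 3.
Step 3: Third next() = 6.
Therefore res = 6.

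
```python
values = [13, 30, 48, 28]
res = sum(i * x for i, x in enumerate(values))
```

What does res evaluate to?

Step 1: Compute i * x for each (i, x) in enumerate([13, 30, 48, 28]):
  i=0, x=13: 0*13 = 0
  i=1, x=30: 1*30 = 30
  i=2, x=48: 2*48 = 96
  i=3, x=28: 3*28 = 84
Step 2: sum = 0 + 30 + 96 + 84 = 210.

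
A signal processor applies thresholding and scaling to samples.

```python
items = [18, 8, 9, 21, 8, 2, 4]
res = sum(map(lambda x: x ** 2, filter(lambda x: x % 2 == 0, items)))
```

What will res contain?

Step 1: Filter even numbers from [18, 8, 9, 21, 8, 2, 4]: [18, 8, 8, 2, 4]
Step 2: Square each: [324, 64, 64, 4, 16]
Step 3: Sum = 472.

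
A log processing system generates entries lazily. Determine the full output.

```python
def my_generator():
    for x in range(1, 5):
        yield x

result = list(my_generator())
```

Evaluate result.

Step 1: The generator yields each value from range(1, 5).
Step 2: list() consumes all yields: [1, 2, 3, 4].
Therefore result = [1, 2, 3, 4].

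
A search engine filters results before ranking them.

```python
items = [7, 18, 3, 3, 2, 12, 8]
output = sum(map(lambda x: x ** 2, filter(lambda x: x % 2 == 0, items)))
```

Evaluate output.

Step 1: Filter even numbers from [7, 18, 3, 3, 2, 12, 8]: [18, 2, 12, 8]
Step 2: Square each: [324, 4, 144, 64]
Step 3: Sum = 536.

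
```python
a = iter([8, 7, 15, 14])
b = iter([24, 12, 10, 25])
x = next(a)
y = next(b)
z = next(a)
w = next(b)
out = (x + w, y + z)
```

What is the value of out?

Step 1: a iterates [8, 7, 15, 14], b iterates [24, 12, 10, 25].
Step 2: x = next(a) = 8, y = next(b) = 24.
Step 3: z = next(a) = 7, w = next(b) = 12.
Step 4: out = (8 + 12, 24 + 7) = (20, 31).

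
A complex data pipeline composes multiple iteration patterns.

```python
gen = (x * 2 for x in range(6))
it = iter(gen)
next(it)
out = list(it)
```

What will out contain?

Step 1: Generator produces [0, 2, 4, 6, 8, 10].
Step 2: next(it) consumes first element (0).
Step 3: list(it) collects remaining: [2, 4, 6, 8, 10].
Therefore out = [2, 4, 6, 8, 10].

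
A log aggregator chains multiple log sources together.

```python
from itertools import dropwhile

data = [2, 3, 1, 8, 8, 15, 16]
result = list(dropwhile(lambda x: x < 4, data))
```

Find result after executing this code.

Step 1: dropwhile drops elements while < 4:
  2 < 4: dropped
  3 < 4: dropped
  1 < 4: dropped
  8: kept (dropping stopped)
Step 2: Remaining elements kept regardless of condition.
Therefore result = [8, 8, 15, 16].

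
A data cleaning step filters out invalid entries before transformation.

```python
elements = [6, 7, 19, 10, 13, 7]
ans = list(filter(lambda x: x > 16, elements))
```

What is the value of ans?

Step 1: Filter elements > 16:
  6: removed
  7: removed
  19: kept
  10: removed
  13: removed
  7: removed
Therefore ans = [19].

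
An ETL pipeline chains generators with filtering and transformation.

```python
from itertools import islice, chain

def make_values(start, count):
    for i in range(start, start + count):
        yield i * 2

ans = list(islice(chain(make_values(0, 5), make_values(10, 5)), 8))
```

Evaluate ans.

Step 1: make_values(0, 5) yields [0, 2, 4, 6, 8].
Step 2: make_values(10, 5) yields [20, 22, 24, 26, 28].
Step 3: chain concatenates: [0, 2, 4, 6, 8, 20, 22, 24, 26, 28].
Step 4: islice takes first 8: [0, 2, 4, 6, 8, 20, 22, 24].
Therefore ans = [0, 2, 4, 6, 8, 20, 22, 24].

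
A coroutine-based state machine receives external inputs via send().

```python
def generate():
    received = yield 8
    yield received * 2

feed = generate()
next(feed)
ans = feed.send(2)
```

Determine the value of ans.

Step 1: next(feed) advances to first yield, producing 8.
Step 2: send(2) resumes, received = 2.
Step 3: yield received * 2 = 2 * 2 = 4.
Therefore ans = 4.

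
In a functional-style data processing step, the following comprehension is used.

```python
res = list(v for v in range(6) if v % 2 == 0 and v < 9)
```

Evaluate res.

Step 1: Filter range(6) where v % 2 == 0 and v < 9:
  v=0: both conditions met, included
  v=1: excluded (1 % 2 != 0)
  v=2: both conditions met, included
  v=3: excluded (3 % 2 != 0)
  v=4: both conditions met, included
  v=5: excluded (5 % 2 != 0)
Therefore res = [0, 2, 4].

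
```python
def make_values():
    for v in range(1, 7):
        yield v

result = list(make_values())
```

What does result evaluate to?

Step 1: The generator yields each value from range(1, 7).
Step 2: list() consumes all yields: [1, 2, 3, 4, 5, 6].
Therefore result = [1, 2, 3, 4, 5, 6].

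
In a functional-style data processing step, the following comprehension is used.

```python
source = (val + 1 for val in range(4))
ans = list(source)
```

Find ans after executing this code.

Step 1: For each val in range(4), compute val+1:
  val=0: 0+1 = 1
  val=1: 1+1 = 2
  val=2: 2+1 = 3
  val=3: 3+1 = 4
Therefore ans = [1, 2, 3, 4].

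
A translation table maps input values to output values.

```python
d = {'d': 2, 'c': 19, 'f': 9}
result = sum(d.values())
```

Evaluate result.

Step 1: d.values() = [2, 19, 9].
Step 2: sum = 30.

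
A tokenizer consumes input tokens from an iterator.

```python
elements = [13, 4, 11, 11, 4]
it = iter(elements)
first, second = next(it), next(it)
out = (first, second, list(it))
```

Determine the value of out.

Step 1: Create iterator over [13, 4, 11, 11, 4].
Step 2: first = 13, second = 4.
Step 3: Remaining elements: [11, 11, 4].
Therefore out = (13, 4, [11, 11, 4]).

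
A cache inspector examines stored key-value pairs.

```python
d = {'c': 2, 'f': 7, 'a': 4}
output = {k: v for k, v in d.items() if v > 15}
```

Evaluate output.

Step 1: Filter items where value > 15:
  'c': 2 <= 15: removed
  'f': 7 <= 15: removed
  'a': 4 <= 15: removed
Therefore output = {}.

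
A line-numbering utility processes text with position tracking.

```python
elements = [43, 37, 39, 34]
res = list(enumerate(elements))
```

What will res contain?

Step 1: enumerate pairs each element with its index:
  (0, 43)
  (1, 37)
  (2, 39)
  (3, 34)
Therefore res = [(0, 43), (1, 37), (2, 39), (3, 34)].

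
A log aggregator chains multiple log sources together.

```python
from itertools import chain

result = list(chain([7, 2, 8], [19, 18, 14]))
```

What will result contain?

Step 1: chain() concatenates iterables: [7, 2, 8] + [19, 18, 14].
Therefore result = [7, 2, 8, 19, 18, 14].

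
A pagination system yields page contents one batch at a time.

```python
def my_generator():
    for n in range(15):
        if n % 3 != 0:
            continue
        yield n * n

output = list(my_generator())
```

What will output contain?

Step 1: Only yield n**2 when n is divisible by 3:
  n=0: 0 % 3 == 0, yield 0**2 = 0
  n=3: 3 % 3 == 0, yield 3**2 = 9
  n=6: 6 % 3 == 0, yield 6**2 = 36
  n=9: 9 % 3 == 0, yield 9**2 = 81
  n=12: 12 % 3 == 0, yield 12**2 = 144
Therefore output = [0, 9, 36, 81, 144].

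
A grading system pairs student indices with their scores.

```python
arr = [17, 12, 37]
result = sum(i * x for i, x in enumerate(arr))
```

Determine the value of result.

Step 1: Compute i * x for each (i, x) in enumerate([17, 12, 37]):
  i=0, x=17: 0*17 = 0
  i=1, x=12: 1*12 = 12
  i=2, x=37: 2*37 = 74
Step 2: sum = 0 + 12 + 74 = 86.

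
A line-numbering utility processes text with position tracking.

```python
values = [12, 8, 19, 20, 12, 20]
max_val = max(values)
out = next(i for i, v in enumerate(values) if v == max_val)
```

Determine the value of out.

Step 1: max([12, 8, 19, 20, 12, 20]) = 20.
Step 2: Find first index where value == 20:
  Index 0: 12 != 20
  Index 1: 8 != 20
  Index 2: 19 != 20
  Index 3: 20 == 20, found!
Therefore out = 3.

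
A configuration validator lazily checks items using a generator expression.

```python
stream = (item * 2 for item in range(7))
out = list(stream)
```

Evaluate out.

Step 1: For each item in range(7), compute item*2:
  item=0: 0*2 = 0
  item=1: 1*2 = 2
  item=2: 2*2 = 4
  item=3: 3*2 = 6
  item=4: 4*2 = 8
  item=5: 5*2 = 10
  item=6: 6*2 = 12
Therefore out = [0, 2, 4, 6, 8, 10, 12].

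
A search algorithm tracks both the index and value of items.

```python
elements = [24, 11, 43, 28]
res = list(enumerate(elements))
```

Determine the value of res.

Step 1: enumerate pairs each element with its index:
  (0, 24)
  (1, 11)
  (2, 43)
  (3, 28)
Therefore res = [(0, 24), (1, 11), (2, 43), (3, 28)].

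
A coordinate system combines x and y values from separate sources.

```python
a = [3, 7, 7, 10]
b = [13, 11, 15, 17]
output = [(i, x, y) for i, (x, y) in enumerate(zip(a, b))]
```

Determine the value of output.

Step 1: enumerate(zip(a, b)) gives index with paired elements:
  i=0: (3, 13)
  i=1: (7, 11)
  i=2: (7, 15)
  i=3: (10, 17)
Therefore output = [(0, 3, 13), (1, 7, 11), (2, 7, 15), (3, 10, 17)].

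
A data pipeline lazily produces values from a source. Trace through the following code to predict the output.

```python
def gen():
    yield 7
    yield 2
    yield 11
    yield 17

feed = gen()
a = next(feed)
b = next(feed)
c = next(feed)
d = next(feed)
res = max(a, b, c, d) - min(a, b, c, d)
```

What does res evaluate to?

Step 1: Create generator and consume all values:
  a = next(feed) = 7
  b = next(feed) = 2
  c = next(feed) = 11
  d = next(feed) = 17
Step 2: max = 17, min = 2, res = 17 - 2 = 15.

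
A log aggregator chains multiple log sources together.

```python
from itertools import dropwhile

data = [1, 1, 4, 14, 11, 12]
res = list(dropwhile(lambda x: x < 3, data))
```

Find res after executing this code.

Step 1: dropwhile drops elements while < 3:
  1 < 3: dropped
  1 < 3: dropped
  4: kept (dropping stopped)
Step 2: Remaining elements kept regardless of condition.
Therefore res = [4, 14, 11, 12].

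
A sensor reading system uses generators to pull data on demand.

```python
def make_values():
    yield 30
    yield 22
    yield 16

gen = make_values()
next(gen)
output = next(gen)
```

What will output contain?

Step 1: make_values() creates a generator.
Step 2: next(gen) yields 30 (consumed and discarded).
Step 3: next(gen) yields 22, assigned to output.
Therefore output = 22.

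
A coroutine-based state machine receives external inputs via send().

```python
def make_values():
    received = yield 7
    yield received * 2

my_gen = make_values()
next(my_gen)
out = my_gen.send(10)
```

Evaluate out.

Step 1: next(my_gen) advances to first yield, producing 7.
Step 2: send(10) resumes, received = 10.
Step 3: yield received * 2 = 10 * 2 = 20.
Therefore out = 20.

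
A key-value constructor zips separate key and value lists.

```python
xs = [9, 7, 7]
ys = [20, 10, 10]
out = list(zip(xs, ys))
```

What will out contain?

Step 1: zip pairs elements at same index:
  Index 0: (9, 20)
  Index 1: (7, 10)
  Index 2: (7, 10)
Therefore out = [(9, 20), (7, 10), (7, 10)].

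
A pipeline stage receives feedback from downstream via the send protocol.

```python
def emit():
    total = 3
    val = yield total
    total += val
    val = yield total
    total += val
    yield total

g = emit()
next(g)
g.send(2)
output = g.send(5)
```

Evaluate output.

Step 1: next() -> yield total=3.
Step 2: send(2) -> val=2, total = 3+2 = 5, yield 5.
Step 3: send(5) -> val=5, total = 5+5 = 10, yield 10.
Therefore output = 10.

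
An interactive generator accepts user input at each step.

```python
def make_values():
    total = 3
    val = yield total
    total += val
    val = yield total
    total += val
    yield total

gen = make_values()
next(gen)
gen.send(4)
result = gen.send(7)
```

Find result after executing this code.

Step 1: next() -> yield total=3.
Step 2: send(4) -> val=4, total = 3+4 = 7, yield 7.
Step 3: send(7) -> val=7, total = 7+7 = 14, yield 14.
Therefore result = 14.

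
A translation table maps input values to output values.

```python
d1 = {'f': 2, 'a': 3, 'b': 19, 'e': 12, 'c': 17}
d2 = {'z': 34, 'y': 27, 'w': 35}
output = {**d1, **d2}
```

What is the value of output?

Step 1: Merge d1 and d2 (d2 values override on key conflicts).
Step 2: d1 has keys ['f', 'a', 'b', 'e', 'c'], d2 has keys ['z', 'y', 'w'].
Therefore output = {'f': 2, 'a': 3, 'b': 19, 'e': 12, 'c': 17, 'z': 34, 'y': 27, 'w': 35}.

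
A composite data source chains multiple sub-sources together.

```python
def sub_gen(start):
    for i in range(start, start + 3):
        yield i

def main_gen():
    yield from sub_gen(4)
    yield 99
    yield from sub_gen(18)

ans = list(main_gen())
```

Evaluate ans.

Step 1: main_gen() delegates to sub_gen(4):
  yield 4
  yield 5
  yield 6
Step 2: yield 99
Step 3: Delegates to sub_gen(18):
  yield 18
  yield 19
  yield 20
Therefore ans = [4, 5, 6, 99, 18, 19, 20].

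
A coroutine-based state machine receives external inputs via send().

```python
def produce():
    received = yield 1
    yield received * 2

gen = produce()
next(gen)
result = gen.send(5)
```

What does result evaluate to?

Step 1: next(gen) advances to first yield, producing 1.
Step 2: send(5) resumes, received = 5.
Step 3: yield received * 2 = 5 * 2 = 10.
Therefore result = 10.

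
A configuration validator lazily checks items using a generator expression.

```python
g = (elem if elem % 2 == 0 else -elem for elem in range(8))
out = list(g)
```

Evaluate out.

Step 1: For each elem in range(8), yield elem if even, else -elem:
  elem=0: even, yield 0
  elem=1: odd, yield -1
  elem=2: even, yield 2
  elem=3: odd, yield -3
  elem=4: even, yield 4
  elem=5: odd, yield -5
  elem=6: even, yield 6
  elem=7: odd, yield -7
Therefore out = [0, -1, 2, -3, 4, -5, 6, -7].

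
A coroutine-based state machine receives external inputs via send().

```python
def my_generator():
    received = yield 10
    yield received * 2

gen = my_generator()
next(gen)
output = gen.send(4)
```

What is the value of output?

Step 1: next(gen) advances to first yield, producing 10.
Step 2: send(4) resumes, received = 4.
Step 3: yield received * 2 = 4 * 2 = 8.
Therefore output = 8.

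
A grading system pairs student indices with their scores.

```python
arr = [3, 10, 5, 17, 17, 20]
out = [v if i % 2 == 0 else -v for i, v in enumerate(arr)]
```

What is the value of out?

Step 1: For each (i, v), keep v if i is even, negate if odd:
  i=0 (even): keep 3
  i=1 (odd): negate to -10
  i=2 (even): keep 5
  i=3 (odd): negate to -17
  i=4 (even): keep 17
  i=5 (odd): negate to -20
Therefore out = [3, -10, 5, -17, 17, -20].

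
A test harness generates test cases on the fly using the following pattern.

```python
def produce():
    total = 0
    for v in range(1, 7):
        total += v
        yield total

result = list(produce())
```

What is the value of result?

Step 1: Generator accumulates running sum:
  v=1: total = 1, yield 1
  v=2: total = 3, yield 3
  v=3: total = 6, yield 6
  v=4: total = 10, yield 10
  v=5: total = 15, yield 15
  v=6: total = 21, yield 21
Therefore result = [1, 3, 6, 10, 15, 21].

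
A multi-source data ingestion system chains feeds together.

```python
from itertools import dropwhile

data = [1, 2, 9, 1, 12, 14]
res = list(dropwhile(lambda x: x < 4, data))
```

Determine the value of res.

Step 1: dropwhile drops elements while < 4:
  1 < 4: dropped
  2 < 4: dropped
  9: kept (dropping stopped)
Step 2: Remaining elements kept regardless of condition.
Therefore res = [9, 1, 12, 14].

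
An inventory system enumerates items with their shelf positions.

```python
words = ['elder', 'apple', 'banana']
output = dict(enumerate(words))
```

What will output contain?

Step 1: enumerate pairs indices with words:
  0 -> 'elder'
  1 -> 'apple'
  2 -> 'banana'
Therefore output = {0: 'elder', 1: 'apple', 2: 'banana'}.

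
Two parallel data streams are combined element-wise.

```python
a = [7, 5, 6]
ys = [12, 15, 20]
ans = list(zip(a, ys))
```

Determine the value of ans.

Step 1: zip pairs elements at same index:
  Index 0: (7, 12)
  Index 1: (5, 15)
  Index 2: (6, 20)
Therefore ans = [(7, 12), (5, 15), (6, 20)].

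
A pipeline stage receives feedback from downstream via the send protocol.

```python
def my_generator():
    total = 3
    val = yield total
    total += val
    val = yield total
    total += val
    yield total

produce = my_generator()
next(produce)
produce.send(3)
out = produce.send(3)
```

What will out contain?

Step 1: next() -> yield total=3.
Step 2: send(3) -> val=3, total = 3+3 = 6, yield 6.
Step 3: send(3) -> val=3, total = 6+3 = 9, yield 9.
Therefore out = 9.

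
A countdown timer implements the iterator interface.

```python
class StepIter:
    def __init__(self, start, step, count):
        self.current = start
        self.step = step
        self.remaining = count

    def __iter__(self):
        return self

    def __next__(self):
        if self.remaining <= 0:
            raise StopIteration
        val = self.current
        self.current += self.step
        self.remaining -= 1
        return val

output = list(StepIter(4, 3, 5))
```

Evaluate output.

Step 1: StepIter starts at 4, increments by 3, for 5 steps:
  Yield 4, then current += 3
  Yield 7, then current += 3
  Yield 10, then current += 3
  Yield 13, then current += 3
  Yield 16, then current += 3
Therefore output = [4, 7, 10, 13, 16].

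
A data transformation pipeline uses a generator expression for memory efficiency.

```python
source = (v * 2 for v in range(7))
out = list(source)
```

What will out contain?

Step 1: For each v in range(7), compute v*2:
  v=0: 0*2 = 0
  v=1: 1*2 = 2
  v=2: 2*2 = 4
  v=3: 3*2 = 6
  v=4: 4*2 = 8
  v=5: 5*2 = 10
  v=6: 6*2 = 12
Therefore out = [0, 2, 4, 6, 8, 10, 12].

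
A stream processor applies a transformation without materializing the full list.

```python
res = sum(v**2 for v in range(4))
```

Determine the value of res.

Step 1: Compute v**2 for each v in range(4):
  v=0: 0**2 = 0
  v=1: 1**2 = 1
  v=2: 2**2 = 4
  v=3: 3**2 = 9
Step 2: sum = 0 + 1 + 4 + 9 = 14.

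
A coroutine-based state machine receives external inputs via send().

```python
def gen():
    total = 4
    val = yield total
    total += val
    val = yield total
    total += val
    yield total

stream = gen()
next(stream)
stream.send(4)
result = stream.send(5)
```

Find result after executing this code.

Step 1: next() -> yield total=4.
Step 2: send(4) -> val=4, total = 4+4 = 8, yield 8.
Step 3: send(5) -> val=5, total = 8+5 = 13, yield 13.
Therefore result = 13.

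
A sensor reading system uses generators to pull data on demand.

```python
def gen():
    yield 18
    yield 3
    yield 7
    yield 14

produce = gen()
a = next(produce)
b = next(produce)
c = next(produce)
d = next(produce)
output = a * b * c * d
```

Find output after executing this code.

Step 1: Create generator and consume all values:
  a = next(produce) = 18
  b = next(produce) = 3
  c = next(produce) = 7
  d = next(produce) = 14
Step 2: output = 18 * 3 * 7 * 14 = 5292.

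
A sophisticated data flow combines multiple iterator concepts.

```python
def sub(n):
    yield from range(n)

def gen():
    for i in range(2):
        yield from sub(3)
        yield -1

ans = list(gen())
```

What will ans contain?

Step 1: For each i in range(2):
  i=0: yield from sub(3) -> [0, 1, 2], then yield -1
  i=1: yield from sub(3) -> [0, 1, 2], then yield -1
Therefore ans = [0, 1, 2, -1, 0, 1, 2, -1].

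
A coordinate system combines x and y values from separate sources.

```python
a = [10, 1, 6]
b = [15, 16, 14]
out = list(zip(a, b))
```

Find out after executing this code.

Step 1: zip pairs elements at same index:
  Index 0: (10, 15)
  Index 1: (1, 16)
  Index 2: (6, 14)
Therefore out = [(10, 15), (1, 16), (6, 14)].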